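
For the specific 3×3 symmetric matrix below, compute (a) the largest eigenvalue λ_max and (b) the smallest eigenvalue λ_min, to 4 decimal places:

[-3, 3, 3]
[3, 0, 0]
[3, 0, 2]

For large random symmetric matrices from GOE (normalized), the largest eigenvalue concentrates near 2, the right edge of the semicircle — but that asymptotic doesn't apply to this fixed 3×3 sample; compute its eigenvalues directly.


Since M is real symmetric, all three eigenvalues are real; they are the roots of det(λI − M) = λ³ − (tr M) λ² + s λ − det M, where s is the sum of the principal 2×2 minors.
tr M = -3 + 0 + 2 = -1.
s = ((-3)·0 − 3²) + ((-3)·2 − 3²) + (0·2 − 0²) = -9 + (-15) + 0 = -24.
det M (expand along row 1) = (-3)·0 − 3·6 + 3·0 = -18.
Characteristic polynomial: λ³ + λ² − 24λ + 18 = 0.
Substitute λ = y + (tr M)/3 = y − 0.333333 to remove the quadratic term: y³ + p·y + q = 0 with p = s − (tr M)²/3 = -24.333333 and q = −2(tr M)³/27 + (tr M)·s/3 − det M = 26.074074.
Three real roots ⇒ use the trigonometric (Viète) form: r = 2√(−p/3) = 5.696002, φ = arccos(3q/(p·r)) = arccos(-0.564363) = 2.170457 rad.
y_k = r·cos(φ/3 − 2πk/3) for k = 0, 1, 2 gives y = 4.269169, 1.130990, -5.400160.
λ_k = y_k − 0.333333 gives λ = 3.9358, 0.7977, -5.7335 (check: the sum is -1.0000 = tr M).

Hence λ_max = 3.9358 and λ_min = -5.7335.


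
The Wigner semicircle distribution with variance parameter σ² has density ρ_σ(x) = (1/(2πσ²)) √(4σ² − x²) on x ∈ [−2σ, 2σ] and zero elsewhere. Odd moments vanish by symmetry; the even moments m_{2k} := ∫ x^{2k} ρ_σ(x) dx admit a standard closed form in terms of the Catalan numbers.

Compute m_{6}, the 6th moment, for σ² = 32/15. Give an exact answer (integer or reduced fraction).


By the scaled semicircle moment identity, m_{2k} = σ^{2k} · C_k with k = 3.
C_3 = (1/(k+1)) · C(2k, k) = (1/4) · C(6, 3) = (1/4) · 20 = 5.
σ^{2k} = (σ²)^k = (32/15)^3 = 32768/3375.

Therefore m_{6} = σ^{6} · C_3 = (32768/3375) · 5 = 32768/675.


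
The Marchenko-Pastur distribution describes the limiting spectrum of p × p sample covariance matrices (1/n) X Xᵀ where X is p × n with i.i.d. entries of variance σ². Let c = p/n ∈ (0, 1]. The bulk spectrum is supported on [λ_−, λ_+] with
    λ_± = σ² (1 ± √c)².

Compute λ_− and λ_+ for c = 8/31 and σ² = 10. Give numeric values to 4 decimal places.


c = 8/31 = 0.258065; √c = 0.508001.
λ_− = σ² (1 − √c)² = 10 · (1 − 0.508001)² = 10 · (0.491999)² = 2.420635.
λ_+ = σ² (1 + √c)² = 10 · (1 + 0.508001)² = 10 · (1.508001)² = 22.740655.

Rounded to 4 decimal places: λ_− ≈ 2.4206, λ_+ ≈ 22.7407.


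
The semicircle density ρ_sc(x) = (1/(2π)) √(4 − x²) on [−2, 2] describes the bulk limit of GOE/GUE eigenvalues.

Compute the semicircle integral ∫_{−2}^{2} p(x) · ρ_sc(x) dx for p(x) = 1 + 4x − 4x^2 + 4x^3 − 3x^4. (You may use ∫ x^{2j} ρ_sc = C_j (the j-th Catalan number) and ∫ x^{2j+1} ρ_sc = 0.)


Write p(x) = Σ a_i x^i, split into monomials and integrate each against ρ_sc separately.
Using ∫ x^{2j} ρ_sc = C_j = (1/(j+1)) C(2j, j) (Catalan numbers) and ∫ x^{2j+1} ρ_sc = 0 (odd monomials vanish by symmetry):
  i = 0 (even): a_0 · C_{0} = 1 · 1 = 1
  i = 1 (odd): ∫ x^1 ρ_sc = 0 (vanishes)
  i = 2 (even): a_2 · C_{1} = -4 · 1 = -4
  i = 3 (odd): ∫ x^3 ρ_sc = 0 (vanishes)
  i = 4 (even): a_4 · C_{2} = -3 · 2 = -6

Summing the contributions: ∫_{−2}^{2} p(x) ρ_sc(x) dx = 1 + (-4) + (-6) = -9.


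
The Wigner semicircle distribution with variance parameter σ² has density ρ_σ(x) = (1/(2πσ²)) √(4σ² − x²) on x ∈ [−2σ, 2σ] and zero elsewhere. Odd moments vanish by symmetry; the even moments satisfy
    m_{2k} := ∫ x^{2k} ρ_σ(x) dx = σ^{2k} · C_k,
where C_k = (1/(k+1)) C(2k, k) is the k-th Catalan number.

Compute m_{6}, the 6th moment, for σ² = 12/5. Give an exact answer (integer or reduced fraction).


By the scaled semicircle moment identity, m_{2k} = σ^{2k} · C_k with k = 3.
C_3 = (1/(k+1)) · C(2k, k) = (1/4) · C(6, 3) = (1/4) · 20 = 5.
σ^{2k} = (σ²)^k = (12/5)^3 = 1728/125.

Therefore m_{6} = σ^{6} · C_3 = (1728/125) · 5 = 1728/25.


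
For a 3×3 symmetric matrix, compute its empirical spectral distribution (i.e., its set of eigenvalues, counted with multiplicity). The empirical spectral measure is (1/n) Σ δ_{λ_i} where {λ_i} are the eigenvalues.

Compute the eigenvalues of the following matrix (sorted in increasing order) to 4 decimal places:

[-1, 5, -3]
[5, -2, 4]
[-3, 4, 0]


Since M is real symmetric, all three eigenvalues are real; they are the roots of det(λI − M) = λ³ − (tr M) λ² + s λ − det M, where s is the sum of the principal 2×2 minors.
tr M = -1 + (-2) + 0 = -3.
s = ((-1)·(-2) − 5²) + ((-1)·0 − (-3)²) + ((-2)·0 − 4²) = -23 + (-9) + (-16) = -48.
det M (expand along row 1) = (-1)·(-16) − 5·12 + (-3)·14 = -86.
Characteristic polynomial: λ³ + 3λ² − 48λ + 86 = 0.
Substitute λ = y + (tr M)/3 = y − 1.000000 to remove the quadratic term: y³ + p·y + q = 0 with p = s − (tr M)²/3 = -51.000000 and q = −2(tr M)³/27 + (tr M)·s/3 − det M = 136.000000.
Three real roots ⇒ use the trigonometric (Viète) form: r = 2√(−p/3) = 8.246211, φ = arccos(3q/(p·r)) = arccos(-0.970143) = 2.896614 rad.
y_k = r·cos(φ/3 − 2πk/3) for k = 0, 1, 2 gives y = 4.691884, 3.526848, -8.218732.
λ_k = y_k − 1.000000 gives λ = 3.6919, 2.5268, -9.2187 (check: the sum is -3.0000 = tr M).

Eigenvalues sorted in increasing order: [-9.2187, 2.5268, 3.6919].


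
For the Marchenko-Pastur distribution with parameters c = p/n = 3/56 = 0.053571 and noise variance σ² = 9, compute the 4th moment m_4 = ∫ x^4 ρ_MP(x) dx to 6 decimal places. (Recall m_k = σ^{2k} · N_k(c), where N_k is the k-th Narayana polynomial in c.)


E[X⁴] = σ⁸ (1 + 6c + 6c² + c³) (fourth MP moment). With σ² = 9 (so σ⁸ = 6561) and c = 3/56 = 0.053571: E[X⁴] = 6561 · (1 + 6·0.053571 + 6·(0.053571)² + (0.053571)³) = 6561 · 1.338802.

So E[X^4] = 8783.877978.


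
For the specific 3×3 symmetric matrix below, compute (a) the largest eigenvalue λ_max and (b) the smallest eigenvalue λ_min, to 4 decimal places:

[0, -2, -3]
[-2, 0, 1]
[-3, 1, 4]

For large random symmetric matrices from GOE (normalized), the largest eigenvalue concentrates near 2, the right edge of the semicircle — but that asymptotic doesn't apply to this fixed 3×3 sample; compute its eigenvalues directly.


Since M is real symmetric, all three eigenvalues are real; they are the roots of det(λI − M) = λ³ − (tr M) λ² + s λ − det M, where s is the sum of the principal 2×2 minors.
tr M = 0 + 0 + 4 = 4.
s = (0·0 − (-2)²) + (0·4 − (-3)²) + (0·4 − 1²) = -4 + (-9) + (-1) = -14.
det M (expand along row 1) = 0·(-1) − (-2)·(-5) + (-3)·(-2) = -4.
Characteristic polynomial: λ³ − 4λ² − 14λ + 4 = 0.
Substitute λ = y + (tr M)/3 = y + 1.333333 to remove the quadratic term: y³ + p·y + q = 0 with p = s − (tr M)²/3 = -19.333333 and q = −2(tr M)³/27 + (tr M)·s/3 − det M = -19.407407.
Three real roots ⇒ use the trigonometric (Viète) form: r = 2√(−p/3) = 5.077182, φ = arccos(3q/(p·r)) = arccos(0.593143) = 0.935839 rad.
y_k = r·cos(φ/3 − 2πk/3) for k = 0, 1, 2 gives y = 4.832147, -1.066592, -3.765555.
λ_k = y_k + 1.333333 gives λ = 6.1655, 0.2667, -2.4322 (check: the sum is 4.0000 = tr M).

Hence λ_max = 6.1655 and λ_min = -2.4322.


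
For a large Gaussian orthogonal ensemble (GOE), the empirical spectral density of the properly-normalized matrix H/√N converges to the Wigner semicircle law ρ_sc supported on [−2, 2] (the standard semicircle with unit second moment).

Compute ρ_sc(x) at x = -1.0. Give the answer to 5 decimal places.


ρ_sc(x) = (1/(2π)) √(4 − x²). With x = -1.0:
  4 − x² = 4 − (-1.0)² = 4 − 1.000000 = 3.000000.
  √(4 − x²) = 1.732051.
  1/(2π) = 0.159155.
  ρ_sc(-1.0) = 0.159155 · 1.732051 = 0.275664.

Rounded to 5 decimal places: ρ_sc(-1.0) ≈ 0.27566.


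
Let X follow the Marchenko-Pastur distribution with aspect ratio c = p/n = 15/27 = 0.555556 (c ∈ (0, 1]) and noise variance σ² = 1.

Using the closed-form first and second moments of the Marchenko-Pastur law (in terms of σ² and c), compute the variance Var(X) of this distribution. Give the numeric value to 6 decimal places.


Recall the MP moments m_1 = E[X] = σ² and m_2 = E[X²] = σ⁴ (1 + c).
m_1 = E[X] = σ² = 1, so m_1² = 1.
m_2 = E[X²] = σ⁴ (1 + c) = 1 · (1 + 0.555556) = 1 · 1.555556 = 1.555556.
(Note m_2 − m_1² simplifies to c · σ⁴ = 0.555556 · 1.)

Var(X) = m_2 − m_1² = 1.555556 − 1 = 0.555556.


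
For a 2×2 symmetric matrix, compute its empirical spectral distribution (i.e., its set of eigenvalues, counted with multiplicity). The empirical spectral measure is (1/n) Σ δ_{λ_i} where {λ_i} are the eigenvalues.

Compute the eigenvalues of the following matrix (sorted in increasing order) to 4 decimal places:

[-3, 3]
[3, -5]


Since M is real symmetric, both eigenvalues are real; they are the roots of det(λI − M) = λ² − (tr M) λ + det M.
tr M = -3 + (-5) = -8.
det M = (-3)·(-5) − 3² = 15 − 9 = 6.
Characteristic polynomial: λ² + 8λ + 6 = 0.
Discriminant Δ = (tr M)² − 4·det M = 64 − 24 = 40; √Δ = 6.324555.
λ = (tr M ± √Δ)/2 = (-8 ± 6.324555)/2, giving (tr M − √Δ)/2 = -7.1623 and (tr M + √Δ)/2 = -0.8377.

Eigenvalues sorted in increasing order: [-7.1623, -0.8377].


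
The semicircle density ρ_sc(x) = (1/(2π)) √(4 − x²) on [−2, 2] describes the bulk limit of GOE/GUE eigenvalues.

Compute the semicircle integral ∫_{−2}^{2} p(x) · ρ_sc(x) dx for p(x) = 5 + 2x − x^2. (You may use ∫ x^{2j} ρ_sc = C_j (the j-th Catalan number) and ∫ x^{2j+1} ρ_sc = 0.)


Write p(x) = Σ a_i x^i, split into monomials and integrate each against ρ_sc separately.
Using ∫ x^{2j} ρ_sc = C_j = (1/(j+1)) C(2j, j) (Catalan numbers) and ∫ x^{2j+1} ρ_sc = 0 (odd monomials vanish by symmetry):
  i = 0 (even): a_0 · C_{0} = 5 · 1 = 5
  i = 1 (odd): ∫ x^1 ρ_sc = 0 (vanishes)
  i = 2 (even): a_2 · C_{1} = -1 · 1 = -1

Summing the contributions: ∫_{−2}^{2} p(x) ρ_sc(x) dx = 5 + (-1) = 4.


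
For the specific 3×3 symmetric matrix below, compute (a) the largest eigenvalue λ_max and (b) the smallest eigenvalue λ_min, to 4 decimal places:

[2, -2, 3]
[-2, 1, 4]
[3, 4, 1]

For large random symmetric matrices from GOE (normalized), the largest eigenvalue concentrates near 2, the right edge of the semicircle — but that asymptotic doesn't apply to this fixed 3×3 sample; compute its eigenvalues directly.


Since M is real symmetric, all three eigenvalues are real; they are the roots of det(λI − M) = λ³ − (tr M) λ² + s λ − det M, where s is the sum of the principal 2×2 minors.
tr M = 2 + 1 + 1 = 4.
s = (2·1 − (-2)²) + (2·1 − 3²) + (1·1 − 4²) = -2 + (-7) + (-15) = -24.
det M (expand along row 1) = 2·(-15) − (-2)·(-14) + 3·(-11) = -91.
Characteristic polynomial: λ³ − 4λ² − 24λ + 91 = 0.
Substitute λ = y + (tr M)/3 = y + 1.333333 to remove the quadratic term: y³ + p·y + q = 0 with p = s − (tr M)²/3 = -29.333333 and q = −2(tr M)³/27 + (tr M)·s/3 − det M = 54.259259.
Three real roots ⇒ use the trigonometric (Viète) form: r = 2√(−p/3) = 6.253888, φ = arccos(3q/(p·r)) = arccos(-0.887327) = 2.662312 rad.
y_k = r·cos(φ/3 − 2πk/3) for k = 0, 1, 2 gives y = 3.948713, 2.225534, -6.174247.
λ_k = y_k + 1.333333 gives λ = 5.2820, 3.5589, -4.8409 (check: the sum is 4.0000 = tr M).

Hence λ_max = 5.2820 and λ_min = -4.8409.


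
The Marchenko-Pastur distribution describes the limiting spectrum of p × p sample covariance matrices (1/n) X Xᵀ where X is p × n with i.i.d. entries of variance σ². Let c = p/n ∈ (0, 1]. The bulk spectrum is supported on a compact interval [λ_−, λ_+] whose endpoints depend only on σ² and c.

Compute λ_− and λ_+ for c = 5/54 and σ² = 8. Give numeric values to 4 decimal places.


c = 5/54 = 0.092593; √c = 0.304290.
λ_− = σ² (1 − √c)² = 8 · (1 − 0.304290)² = 8 · (0.695710)² = 3.872096.
λ_+ = σ² (1 + √c)² = 8 · (1 + 0.304290)² = 8 · (1.304290)² = 13.609386.

Rounded to 4 decimal places: λ_− ≈ 3.8721, λ_+ ≈ 13.6094.


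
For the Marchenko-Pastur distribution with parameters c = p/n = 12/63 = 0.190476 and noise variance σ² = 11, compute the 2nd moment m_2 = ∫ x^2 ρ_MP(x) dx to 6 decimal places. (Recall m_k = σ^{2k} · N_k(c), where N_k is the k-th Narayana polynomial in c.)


E[X²] = σ⁴ (1 + c) (second MP moment). With σ² = 11 (so σ⁴ = 121) and c = 12/63 = 0.190476: E[X²] = 121 · (1 + 0.190476) = 121 · 1.190476.

So E[X^2] = 144.047619.


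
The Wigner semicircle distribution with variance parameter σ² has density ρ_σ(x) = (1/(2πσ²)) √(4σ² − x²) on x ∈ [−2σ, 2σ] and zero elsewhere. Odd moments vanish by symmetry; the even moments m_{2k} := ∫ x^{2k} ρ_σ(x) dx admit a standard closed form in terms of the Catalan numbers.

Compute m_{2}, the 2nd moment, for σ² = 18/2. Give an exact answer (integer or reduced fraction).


By the scaled semicircle moment identity, m_{2k} = σ^{2k} · C_k with k = 1.
C_1 = (1/(k+1)) · C(2k, k) = (1/2) · C(2, 1) = (1/2) · 2 = 1.
σ^{2k} = (σ²)^k = (18/2)^1 = 9.

Therefore m_{2} = σ^{2} · C_1 = 9 · 1 = 9.


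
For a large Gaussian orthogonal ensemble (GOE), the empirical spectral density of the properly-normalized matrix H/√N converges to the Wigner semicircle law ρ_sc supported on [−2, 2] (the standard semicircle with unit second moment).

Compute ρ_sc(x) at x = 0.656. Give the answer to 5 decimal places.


ρ_sc(x) = (1/(2π)) √(4 − x²). With x = 0.656:
  4 − x² = 4 − (0.656)² = 4 − 0.430336 = 3.569664.
  √(4 − x²) = 1.889355.
  1/(2π) = 0.159155.
  ρ_sc(0.656) = 0.159155 · 1.889355 = 0.300700.

Rounded to 5 decimal places: ρ_sc(0.656) ≈ 0.30070.


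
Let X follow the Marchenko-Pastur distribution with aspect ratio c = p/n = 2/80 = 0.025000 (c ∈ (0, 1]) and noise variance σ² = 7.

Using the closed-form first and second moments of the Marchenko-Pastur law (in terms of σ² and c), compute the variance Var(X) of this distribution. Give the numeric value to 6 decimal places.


Recall the MP moments m_1 = E[X] = σ² and m_2 = E[X²] = σ⁴ (1 + c).
m_1 = E[X] = σ² = 7, so m_1² = 49.
m_2 = E[X²] = σ⁴ (1 + c) = 49 · (1 + 0.025000) = 49 · 1.025000 = 50.225000.
(Note m_2 − m_1² simplifies to c · σ⁴ = 0.025000 · 49.)

Var(X) = m_2 − m_1² = 50.225000 − 49 = 1.225000.


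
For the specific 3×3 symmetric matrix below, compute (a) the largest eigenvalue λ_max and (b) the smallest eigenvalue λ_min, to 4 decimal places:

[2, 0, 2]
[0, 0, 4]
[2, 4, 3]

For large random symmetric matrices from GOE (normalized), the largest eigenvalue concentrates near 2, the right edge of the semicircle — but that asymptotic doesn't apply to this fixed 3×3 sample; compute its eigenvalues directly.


Since M is real symmetric, all three eigenvalues are real; they are the roots of det(λI − M) = λ³ − (tr M) λ² + s λ − det M, where s is the sum of the principal 2×2 minors.
tr M = 2 + 0 + 3 = 5.
s = (2·0 − 0²) + (2·3 − 2²) + (0·3 − 4²) = 0 + 2 + (-16) = -14.
det M (expand along row 1) = 2·(-16) − 0·(-8) + 2·0 = -32.
Characteristic polynomial: λ³ − 5λ² − 14λ + 32 = 0.
Substitute λ = y + (tr M)/3 = y + 1.666667 to remove the quadratic term: y³ + p·y + q = 0 with p = s − (tr M)²/3 = -22.333333 and q = −2(tr M)³/27 + (tr M)·s/3 − det M = -0.592593.
Three real roots ⇒ use the trigonometric (Viète) form: r = 2√(−p/3) = 5.456902, φ = arccos(3q/(p·r)) = arccos(0.014587) = 1.556208 rad.
y_k = r·cos(φ/3 − 2πk/3) for k = 0, 1, 2 gives y = 4.739027, -0.026535, -4.712492.
λ_k = y_k + 1.666667 gives λ = 6.4057, 1.6401, -3.0458 (check: the sum is 5.0000 = tr M).

Hence λ_max = 6.4057 and λ_min = -3.0458.


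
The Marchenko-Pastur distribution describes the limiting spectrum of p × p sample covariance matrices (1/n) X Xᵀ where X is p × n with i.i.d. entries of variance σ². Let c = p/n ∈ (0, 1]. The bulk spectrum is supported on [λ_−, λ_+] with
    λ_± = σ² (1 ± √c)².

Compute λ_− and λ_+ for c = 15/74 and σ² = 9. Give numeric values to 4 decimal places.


c = 15/74 = 0.202703; √c = 0.450225.
λ_− = σ² (1 − √c)² = 9 · (1 − 0.450225)² = 9 · (0.549775)² = 2.720271.
λ_+ = σ² (1 + √c)² = 9 · (1 + 0.450225)² = 9 · (1.450225)² = 18.928377.

Rounded to 4 decimal places: λ_− ≈ 2.7203, λ_+ ≈ 18.9284.


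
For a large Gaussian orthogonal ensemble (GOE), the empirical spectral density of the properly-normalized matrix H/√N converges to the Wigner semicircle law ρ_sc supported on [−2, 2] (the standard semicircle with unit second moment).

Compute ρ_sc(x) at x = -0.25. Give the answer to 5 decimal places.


ρ_sc(x) = (1/(2π)) √(4 − x²). With x = -0.25:
  4 − x² = 4 − (-0.25)² = 4 − 0.062500 = 3.937500.
  √(4 − x²) = 1.984313.
  1/(2π) = 0.159155.
  ρ_sc(-0.25) = 0.159155 · 1.984313 = 0.315813.

Rounded to 5 decimal places: ρ_sc(-0.25) ≈ 0.31581.


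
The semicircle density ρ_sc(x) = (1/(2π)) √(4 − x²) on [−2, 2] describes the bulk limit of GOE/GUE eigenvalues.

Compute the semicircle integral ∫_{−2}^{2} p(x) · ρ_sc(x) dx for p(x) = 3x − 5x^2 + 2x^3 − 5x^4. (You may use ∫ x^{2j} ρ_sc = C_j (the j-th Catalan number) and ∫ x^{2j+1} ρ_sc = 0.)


Write p(x) = Σ a_i x^i, split into monomials and integrate each against ρ_sc separately.
Using ∫ x^{2j} ρ_sc = C_j = (1/(j+1)) C(2j, j) (Catalan numbers) and ∫ x^{2j+1} ρ_sc = 0 (odd monomials vanish by symmetry):
  i = 1 (odd): ∫ x^1 ρ_sc = 0 (vanishes)
  i = 2 (even): a_2 · C_{1} = -5 · 1 = -5
  i = 3 (odd): ∫ x^3 ρ_sc = 0 (vanishes)
  i = 4 (even): a_4 · C_{2} = -5 · 2 = -10

Summing the contributions: ∫_{−2}^{2} p(x) ρ_sc(x) dx = (-5) + (-10) = -15.


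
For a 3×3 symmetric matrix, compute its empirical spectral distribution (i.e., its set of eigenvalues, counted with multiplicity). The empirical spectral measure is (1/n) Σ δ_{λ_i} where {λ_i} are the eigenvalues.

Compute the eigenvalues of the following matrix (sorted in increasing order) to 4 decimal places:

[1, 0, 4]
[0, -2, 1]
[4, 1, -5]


Since M is real symmetric, all three eigenvalues are real; they are the roots of det(λI − M) = λ³ − (tr M) λ² + s λ − det M, where s is the sum of the principal 2×2 minors.
tr M = 1 + (-2) + (-5) = -6.
s = (1·(-2) − 0²) + (1·(-5) − 4²) + ((-2)·(-5) − 1²) = -2 + (-21) + 9 = -14.
det M (expand along row 1) = 1·9 − 0·(-4) + 4·8 = 41.
Characteristic polynomial: λ³ + 6λ² − 14λ − 41 = 0.
Substitute λ = y + (tr M)/3 = y − 2.000000 to remove the quadratic term: y³ + p·y + q = 0 with p = s − (tr M)²/3 = -26.000000 and q = −2(tr M)³/27 + (tr M)·s/3 − det M = 3.000000.
Three real roots ⇒ use the trigonometric (Viète) form: r = 2√(−p/3) = 5.887841, φ = arccos(3q/(p·r)) = arccos(-0.058791) = 1.629622 rad.
y_k = r·cos(φ/3 − 2πk/3) for k = 0, 1, 2 gives y = 5.040317, 0.115444, -5.155761.
λ_k = y_k − 2.000000 gives λ = 3.0403, -1.8846, -7.1558 (check: the sum is -6.0000 = tr M).

Eigenvalues sorted in increasing order: [-7.1558, -1.8846, 3.0403].


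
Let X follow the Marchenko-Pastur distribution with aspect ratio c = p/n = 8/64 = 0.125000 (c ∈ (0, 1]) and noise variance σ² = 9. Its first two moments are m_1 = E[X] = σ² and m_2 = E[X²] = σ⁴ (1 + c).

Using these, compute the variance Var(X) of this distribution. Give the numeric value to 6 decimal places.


m_1 = E[X] = σ² = 9, so m_1² = 81.
m_2 = E[X²] = σ⁴ (1 + c) = 81 · (1 + 0.125000) = 81 · 1.125000 = 91.125000.
(Note m_2 − m_1² simplifies to c · σ⁴ = 0.125000 · 81.)

Var(X) = m_2 − m_1² = 91.125000 − 81 = 10.125000.


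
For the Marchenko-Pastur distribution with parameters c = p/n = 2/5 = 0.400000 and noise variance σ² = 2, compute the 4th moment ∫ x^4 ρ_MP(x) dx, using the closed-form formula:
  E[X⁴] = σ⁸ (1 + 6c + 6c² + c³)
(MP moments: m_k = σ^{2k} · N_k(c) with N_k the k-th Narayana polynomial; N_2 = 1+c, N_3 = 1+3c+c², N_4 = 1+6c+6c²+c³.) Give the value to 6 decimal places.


E[X⁴] = σ⁸ (1 + 6c + 6c² + c³) (fourth MP moment). With σ² = 2 (so σ⁸ = 16) and c = 2/5 = 0.400000: E[X⁴] = 16 · (1 + 6·0.400000 + 6·(0.400000)² + (0.400000)³) = 16 · 4.424000.

So E[X^4] = 70.784000.


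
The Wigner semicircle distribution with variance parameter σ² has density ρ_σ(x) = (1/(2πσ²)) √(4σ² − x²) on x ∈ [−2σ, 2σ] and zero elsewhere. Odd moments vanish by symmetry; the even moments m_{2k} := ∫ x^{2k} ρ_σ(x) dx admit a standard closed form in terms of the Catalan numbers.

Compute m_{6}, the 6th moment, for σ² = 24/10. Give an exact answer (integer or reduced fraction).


By the scaled semicircle moment identity, m_{2k} = σ^{2k} · C_k with k = 3.
C_3 = (1/(k+1)) · C(2k, k) = (1/4) · C(6, 3) = (1/4) · 20 = 5.
σ^{2k} = (σ²)^k = (24/10)^3 = 1728/125.

Therefore m_{6} = σ^{6} · C_3 = (1728/125) · 5 = 1728/25.


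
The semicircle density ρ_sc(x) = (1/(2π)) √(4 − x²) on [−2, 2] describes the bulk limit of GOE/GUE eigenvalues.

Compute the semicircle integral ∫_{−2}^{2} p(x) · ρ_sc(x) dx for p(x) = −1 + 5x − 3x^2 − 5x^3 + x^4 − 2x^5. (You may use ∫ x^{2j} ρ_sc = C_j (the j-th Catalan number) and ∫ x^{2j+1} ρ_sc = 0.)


Write p(x) = Σ a_i x^i, split into monomials and integrate each against ρ_sc separately.
Using ∫ x^{2j} ρ_sc = C_j = (1/(j+1)) C(2j, j) (Catalan numbers) and ∫ x^{2j+1} ρ_sc = 0 (odd monomials vanish by symmetry):
  i = 0 (even): a_0 · C_{0} = -1 · 1 = -1
  i = 1 (odd): ∫ x^1 ρ_sc = 0 (vanishes)
  i = 2 (even): a_2 · C_{1} = -3 · 1 = -3
  i = 3 (odd): ∫ x^3 ρ_sc = 0 (vanishes)
  i = 4 (even): a_4 · C_{2} = 1 · 2 = 2
  i = 5 (odd): ∫ x^5 ρ_sc = 0 (vanishes)

Summing the contributions: ∫_{−2}^{2} p(x) ρ_sc(x) dx = (-1) + (-3) + 2 = -2.


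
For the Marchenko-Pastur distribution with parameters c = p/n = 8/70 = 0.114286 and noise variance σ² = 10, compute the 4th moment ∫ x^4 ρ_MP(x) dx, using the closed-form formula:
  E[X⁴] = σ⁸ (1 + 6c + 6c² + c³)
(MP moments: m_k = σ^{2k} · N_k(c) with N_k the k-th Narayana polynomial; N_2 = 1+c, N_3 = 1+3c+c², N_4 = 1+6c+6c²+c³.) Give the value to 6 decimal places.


E[X⁴] = σ⁸ (1 + 6c + 6c² + c³) (fourth MP moment). With σ² = 10 (so σ⁸ = 10000) and c = 8/70 = 0.114286: E[X⁴] = 10000 · (1 + 6·0.114286 + 6·(0.114286)² + (0.114286)³) = 10000 · 1.765574.

So E[X^4] = 17655.743440.


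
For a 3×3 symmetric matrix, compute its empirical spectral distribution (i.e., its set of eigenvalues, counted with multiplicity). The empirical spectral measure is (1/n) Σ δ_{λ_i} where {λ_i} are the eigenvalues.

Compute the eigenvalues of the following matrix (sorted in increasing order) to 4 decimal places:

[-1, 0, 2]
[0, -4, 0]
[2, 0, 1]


Since M is real symmetric, all three eigenvalues are real; they are the roots of det(λI − M) = λ³ − (tr M) λ² + s λ − det M, where s is the sum of the principal 2×2 minors.
tr M = -1 + (-4) + 1 = -4.
s = ((-1)·(-4) − 0²) + ((-1)·1 − 2²) + ((-4)·1 − 0²) = 4 + (-5) + (-4) = -5.
det M (expand along row 1) = (-1)·(-4) − 0·0 + 2·8 = 20.
Characteristic polynomial: λ³ + 4λ² − 5λ − 20 = 0.
Substitute λ = y + (tr M)/3 = y − 1.333333 to remove the quadratic term: y³ + p·y + q = 0 with p = s − (tr M)²/3 = -10.333333 and q = −2(tr M)³/27 + (tr M)·s/3 − det M = -8.592593.
Three real roots ⇒ use the trigonometric (Viète) form: r = 2√(−p/3) = 3.711843, φ = arccos(3q/(p·r)) = arccos(0.672071) = 0.833794 rad.
y_k = r·cos(φ/3 − 2πk/3) for k = 0, 1, 2 gives y = 3.569401, -0.902735, -2.666667.
λ_k = y_k − 1.333333 gives λ = 2.2361, -2.2361, -4.0000 (check: the sum is -4.0000 = tr M).

Eigenvalues sorted in increasing order: [-4.0000, -2.2361, 2.2361].


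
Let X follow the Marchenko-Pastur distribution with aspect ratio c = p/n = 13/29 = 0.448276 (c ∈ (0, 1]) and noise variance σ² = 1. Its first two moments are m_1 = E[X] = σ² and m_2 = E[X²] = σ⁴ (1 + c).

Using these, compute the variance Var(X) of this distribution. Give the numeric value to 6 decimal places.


m_1 = E[X] = σ² = 1, so m_1² = 1.
m_2 = E[X²] = σ⁴ (1 + c) = 1 · (1 + 0.448276) = 1 · 1.448276 = 1.448276.
(Note m_2 − m_1² simplifies to c · σ⁴ = 0.448276 · 1.)

Var(X) = m_2 − m_1² = 1.448276 − 1 = 0.448276.


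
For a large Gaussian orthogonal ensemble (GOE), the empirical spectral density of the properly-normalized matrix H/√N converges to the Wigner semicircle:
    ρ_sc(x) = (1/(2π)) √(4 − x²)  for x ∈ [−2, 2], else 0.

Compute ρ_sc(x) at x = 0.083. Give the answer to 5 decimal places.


ρ_sc(x) = (1/(2π)) √(4 − x²). With x = 0.083:
  4 − x² = 4 − (0.083)² = 4 − 0.006889 = 3.993111.
  √(4 − x²) = 1.998277.
  1/(2π) = 0.159155.
  ρ_sc(0.083) = 0.159155 · 1.998277 = 0.318036.

Rounded to 5 decimal places: ρ_sc(0.083) ≈ 0.31804.


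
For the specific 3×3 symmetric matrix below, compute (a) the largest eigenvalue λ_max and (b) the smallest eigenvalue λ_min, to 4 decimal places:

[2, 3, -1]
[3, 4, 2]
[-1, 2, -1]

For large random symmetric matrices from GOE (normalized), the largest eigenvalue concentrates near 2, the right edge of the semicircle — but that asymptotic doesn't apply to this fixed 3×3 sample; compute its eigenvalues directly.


Since M is real symmetric, all three eigenvalues are real; they are the roots of det(λI − M) = λ³ − (tr M) λ² + s λ − det M, where s is the sum of the principal 2×2 minors.
tr M = 2 + 4 + (-1) = 5.
s = (2·4 − 3²) + (2·(-1) − (-1)²) + (4·(-1) − 2²) = -1 + (-3) + (-8) = -12.
det M (expand along row 1) = 2·(-8) − 3·(-1) + (-1)·10 = -23.
Characteristic polynomial: λ³ − 5λ² − 12λ + 23 = 0.
Substitute λ = y + (tr M)/3 = y + 1.666667 to remove the quadratic term: y³ + p·y + q = 0 with p = s − (tr M)²/3 = -20.333333 and q = −2(tr M)³/27 + (tr M)·s/3 − det M = -6.259259.
Three real roots ⇒ use the trigonometric (Viète) form: r = 2√(−p/3) = 5.206833, φ = arccos(3q/(p·r)) = arccos(0.177363) = 1.392490 rad.
y_k = r·cos(φ/3 − 2πk/3) for k = 0, 1, 2 gives y = 4.655931, -0.309287, -4.346644.
λ_k = y_k + 1.666667 gives λ = 6.3226, 1.3574, -2.6800 (check: the sum is 5.0000 = tr M).

Hence λ_max = 6.3226 and λ_min = -2.6800.


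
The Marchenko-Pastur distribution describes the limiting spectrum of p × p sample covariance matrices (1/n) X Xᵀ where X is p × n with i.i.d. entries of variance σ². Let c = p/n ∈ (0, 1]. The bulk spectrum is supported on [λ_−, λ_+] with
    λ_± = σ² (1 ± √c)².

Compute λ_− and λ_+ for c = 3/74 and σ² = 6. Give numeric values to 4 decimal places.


c = 3/74 = 0.040541; √c = 0.201347.
λ_− = σ² (1 − √c)² = 6 · (1 − 0.201347)² = 6 · (0.798653)² = 3.827081.
λ_+ = σ² (1 + √c)² = 6 · (1 + 0.201347)² = 6 · (1.201347)² = 8.659405.

Rounded to 4 decimal places: λ_− ≈ 3.8271, λ_+ ≈ 8.6594.


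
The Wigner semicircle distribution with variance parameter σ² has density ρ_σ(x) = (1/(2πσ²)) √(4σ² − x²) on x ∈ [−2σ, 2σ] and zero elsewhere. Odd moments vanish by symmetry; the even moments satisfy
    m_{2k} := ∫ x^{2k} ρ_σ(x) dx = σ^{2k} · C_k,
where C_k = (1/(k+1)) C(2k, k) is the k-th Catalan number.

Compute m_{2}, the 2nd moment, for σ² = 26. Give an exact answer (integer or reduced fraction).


By the scaled semicircle moment identity, m_{2k} = σ^{2k} · C_k with k = 1.
C_1 = (1/(k+1)) · C(2k, k) = (1/2) · C(2, 1) = (1/2) · 2 = 1.
σ^{2k} = (σ²)^k = (26)^1 = 26.

Therefore m_{2} = σ^{2} · C_1 = 26 · 1 = 26.


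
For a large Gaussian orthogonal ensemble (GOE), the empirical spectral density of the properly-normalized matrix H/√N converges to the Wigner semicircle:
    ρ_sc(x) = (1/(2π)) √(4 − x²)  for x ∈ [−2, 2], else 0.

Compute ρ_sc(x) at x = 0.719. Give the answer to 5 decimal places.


ρ_sc(x) = (1/(2π)) √(4 − x²). With x = 0.719:
  4 − x² = 4 − (0.719)² = 4 − 0.516961 = 3.483039.
  √(4 − x²) = 1.866290.
  1/(2π) = 0.159155.
  ρ_sc(0.719) = 0.159155 · 1.866290 = 0.297029.

Rounded to 5 decimal places: ρ_sc(0.719) ≈ 0.29703.


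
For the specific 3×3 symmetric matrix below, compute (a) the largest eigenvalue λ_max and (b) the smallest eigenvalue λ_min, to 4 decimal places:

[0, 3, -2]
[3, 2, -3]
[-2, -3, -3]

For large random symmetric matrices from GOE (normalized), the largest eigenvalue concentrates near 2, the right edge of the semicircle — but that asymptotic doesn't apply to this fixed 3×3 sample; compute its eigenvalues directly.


Since M is real symmetric, all three eigenvalues are real; they are the roots of det(λI − M) = λ³ − (tr M) λ² + s λ − det M, where s is the sum of the principal 2×2 minors.
tr M = 0 + 2 + (-3) = -1.
s = (0·2 − 3²) + (0·(-3) − (-2)²) + (2·(-3) − (-3)²) = -9 + (-4) + (-15) = -28.
det M (expand along row 1) = 0·(-15) − 3·(-15) + (-2)·(-5) = 55.
Characteristic polynomial: λ³ + λ² − 28λ − 55 = 0.
Substitute λ = y + (tr M)/3 = y − 0.333333 to remove the quadratic term: y³ + p·y + q = 0 with p = s − (tr M)²/3 = -28.333333 and q = −2(tr M)³/27 + (tr M)·s/3 − det M = -45.592593.
Three real roots ⇒ use the trigonometric (Viète) form: r = 2√(−p/3) = 6.146363, φ = arccos(3q/(p·r)) = arccos(0.785416) = 0.667429 rad.
y_k = r·cos(φ/3 − 2πk/3) for k = 0, 1, 2 gives y = 5.994880, -1.822965, -4.171915.
λ_k = y_k − 0.333333 gives λ = 5.6615, -2.1563, -4.5052 (check: the sum is -1.0000 = tr M).

Hence λ_max = 5.6615 and λ_min = -4.5052.


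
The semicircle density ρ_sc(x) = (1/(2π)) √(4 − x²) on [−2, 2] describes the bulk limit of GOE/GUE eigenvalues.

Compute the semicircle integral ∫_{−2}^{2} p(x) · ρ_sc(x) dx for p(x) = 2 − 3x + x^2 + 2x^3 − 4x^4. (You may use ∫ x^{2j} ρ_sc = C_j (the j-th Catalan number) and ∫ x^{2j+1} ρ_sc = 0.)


Write p(x) = Σ a_i x^i, split into monomials and integrate each against ρ_sc separately.
Using ∫ x^{2j} ρ_sc = C_j = (1/(j+1)) C(2j, j) (Catalan numbers) and ∫ x^{2j+1} ρ_sc = 0 (odd monomials vanish by symmetry):
  i = 0 (even): a_0 · C_{0} = 2 · 1 = 2
  i = 1 (odd): ∫ x^1 ρ_sc = 0 (vanishes)
  i = 2 (even): a_2 · C_{1} = 1 · 1 = 1
  i = 3 (odd): ∫ x^3 ρ_sc = 0 (vanishes)
  i = 4 (even): a_4 · C_{2} = -4 · 2 = -8

Summing the contributions: ∫_{−2}^{2} p(x) ρ_sc(x) dx = 2 + 1 + (-8) = -5.


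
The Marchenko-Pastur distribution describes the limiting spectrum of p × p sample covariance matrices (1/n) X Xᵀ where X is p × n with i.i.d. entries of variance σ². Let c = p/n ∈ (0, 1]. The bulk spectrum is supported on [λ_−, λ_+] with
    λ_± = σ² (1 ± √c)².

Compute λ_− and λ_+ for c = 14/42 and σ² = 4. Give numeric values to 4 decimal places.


c = 14/42 = 0.333333; √c = 0.577350.
λ_− = σ² (1 − √c)² = 4 · (1 − 0.577350)² = 4 · (0.422650)² = 0.714531.
λ_+ = σ² (1 + √c)² = 4 · (1 + 0.577350)² = 4 · (1.577350)² = 9.952135.

Rounded to 4 decimal places: λ_− ≈ 0.7145, λ_+ ≈ 9.9521.


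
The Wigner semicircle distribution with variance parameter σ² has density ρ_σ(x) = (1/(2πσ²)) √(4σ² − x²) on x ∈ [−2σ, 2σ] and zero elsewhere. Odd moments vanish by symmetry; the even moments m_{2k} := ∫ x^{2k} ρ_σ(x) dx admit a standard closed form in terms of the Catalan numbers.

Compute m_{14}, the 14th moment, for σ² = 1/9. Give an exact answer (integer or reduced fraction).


By the scaled semicircle moment identity, m_{2k} = σ^{2k} · C_k with k = 7.
C_7 = (1/(k+1)) · C(2k, k) = (1/8) · C(14, 7) = (1/8) · 3432 = 429.
σ^{2k} = (σ²)^k = (1/9)^7 = 1/4782969.

Therefore m_{14} = σ^{14} · C_7 = (1/4782969) · 429 = 143/1594323.


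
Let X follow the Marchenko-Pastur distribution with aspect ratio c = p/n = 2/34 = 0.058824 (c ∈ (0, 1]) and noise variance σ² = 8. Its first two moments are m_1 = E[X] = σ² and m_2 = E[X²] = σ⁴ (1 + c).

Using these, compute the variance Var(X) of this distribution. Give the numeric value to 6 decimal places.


m_1 = E[X] = σ² = 8, so m_1² = 64.
m_2 = E[X²] = σ⁴ (1 + c) = 64 · (1 + 0.058824) = 64 · 1.058824 = 67.764706.
(Note m_2 − m_1² simplifies to c · σ⁴ = 0.058824 · 64.)

Var(X) = m_2 − m_1² = 67.764706 − 64 = 3.764706.


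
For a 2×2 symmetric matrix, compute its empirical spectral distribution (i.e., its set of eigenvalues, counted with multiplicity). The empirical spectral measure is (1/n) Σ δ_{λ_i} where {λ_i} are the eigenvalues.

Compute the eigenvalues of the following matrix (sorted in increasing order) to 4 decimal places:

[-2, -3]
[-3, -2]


Since M is real symmetric, both eigenvalues are real; they are the roots of det(λI − M) = λ² − (tr M) λ + det M.
tr M = -2 + (-2) = -4.
det M = (-2)·(-2) − (-3)² = 4 − 9 = -5.
Characteristic polynomial: λ² + 4λ − 5 = 0.
Discriminant Δ = (tr M)² − 4·det M = 16 − (-20) = 36; √Δ = 6.000000.
λ = (tr M ± √Δ)/2 = (-4 ± 6.000000)/2, giving (tr M − √Δ)/2 = -5.0000 and (tr M + √Δ)/2 = 1.0000.

Eigenvalues sorted in increasing order: [-5.0000, 1.0000].


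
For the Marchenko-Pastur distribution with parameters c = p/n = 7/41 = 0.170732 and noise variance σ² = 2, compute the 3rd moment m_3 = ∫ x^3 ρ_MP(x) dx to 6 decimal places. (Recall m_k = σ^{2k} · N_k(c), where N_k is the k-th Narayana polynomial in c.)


E[X³] = σ⁶ (1 + 3c + c²) (third MP moment). With σ² = 2 (so σ⁶ = 8) and c = 7/41 = 0.170732: E[X³] = 8 · (1 + 3·0.170732 + (0.170732)²) = 8 · 1.541344.

So E[X^3] = 12.330756.


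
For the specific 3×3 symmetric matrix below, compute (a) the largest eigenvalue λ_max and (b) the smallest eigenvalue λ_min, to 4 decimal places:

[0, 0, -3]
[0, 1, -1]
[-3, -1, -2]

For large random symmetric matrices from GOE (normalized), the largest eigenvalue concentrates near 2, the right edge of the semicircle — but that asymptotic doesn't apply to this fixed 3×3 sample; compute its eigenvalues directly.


Since M is real symmetric, all three eigenvalues are real; they are the roots of det(λI − M) = λ³ − (tr M) λ² + s λ − det M, where s is the sum of the principal 2×2 minors.
tr M = 0 + 1 + (-2) = -1.
s = (0·1 − 0²) + (0·(-2) − (-3)²) + (1·(-2) − (-1)²) = 0 + (-9) + (-3) = -12.
det M (expand along row 1) = 0·(-3) − 0·(-3) + (-3)·3 = -9.
Characteristic polynomial: λ³ + λ² − 12λ + 9 = 0.
Substitute λ = y + (tr M)/3 = y − 0.333333 to remove the quadratic term: y³ + p·y + q = 0 with p = s − (tr M)²/3 = -12.333333 and q = −2(tr M)³/27 + (tr M)·s/3 − det M = 13.074074.
Three real roots ⇒ use the trigonometric (Viète) form: r = 2√(−p/3) = 4.055175, φ = arccos(3q/(p·r)) = arccos(-0.784228) = 2.472247 rad.
y_k = r·cos(φ/3 − 2πk/3) for k = 0, 1, 2 gives y = 2.754400, 1.200259, -3.954659.
λ_k = y_k − 0.333333 gives λ = 2.4211, 0.8669, -4.2880 (check: the sum is -1.0000 = tr M).

Hence λ_max = 2.4211 and λ_min = -4.2880.


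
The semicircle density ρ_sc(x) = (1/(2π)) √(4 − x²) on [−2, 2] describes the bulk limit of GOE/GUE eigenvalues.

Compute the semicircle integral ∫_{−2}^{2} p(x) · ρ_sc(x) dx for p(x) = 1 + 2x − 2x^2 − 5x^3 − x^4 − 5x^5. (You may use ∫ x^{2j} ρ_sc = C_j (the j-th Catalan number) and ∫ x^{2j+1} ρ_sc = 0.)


Write p(x) = Σ a_i x^i, split into monomials and integrate each against ρ_sc separately.
Using ∫ x^{2j} ρ_sc = C_j = (1/(j+1)) C(2j, j) (Catalan numbers) and ∫ x^{2j+1} ρ_sc = 0 (odd monomials vanish by symmetry):
  i = 0 (even): a_0 · C_{0} = 1 · 1 = 1
  i = 1 (odd): ∫ x^1 ρ_sc = 0 (vanishes)
  i = 2 (even): a_2 · C_{1} = -2 · 1 = -2
  i = 3 (odd): ∫ x^3 ρ_sc = 0 (vanishes)
  i = 4 (even): a_4 · C_{2} = -1 · 2 = -2
  i = 5 (odd): ∫ x^5 ρ_sc = 0 (vanishes)

Summing the contributions: ∫_{−2}^{2} p(x) ρ_sc(x) dx = 1 + (-2) + (-2) = -3.


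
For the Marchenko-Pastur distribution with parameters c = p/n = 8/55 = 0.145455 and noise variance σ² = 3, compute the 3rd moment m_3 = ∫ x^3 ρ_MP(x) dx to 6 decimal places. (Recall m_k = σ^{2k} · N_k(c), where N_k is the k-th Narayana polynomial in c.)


E[X³] = σ⁶ (1 + 3c + c²) (third MP moment). With σ² = 3 (so σ⁶ = 27) and c = 8/55 = 0.145455: E[X³] = 27 · (1 + 3·0.145455 + (0.145455)²) = 27 · 1.457521.

So E[X^3] = 39.353058.


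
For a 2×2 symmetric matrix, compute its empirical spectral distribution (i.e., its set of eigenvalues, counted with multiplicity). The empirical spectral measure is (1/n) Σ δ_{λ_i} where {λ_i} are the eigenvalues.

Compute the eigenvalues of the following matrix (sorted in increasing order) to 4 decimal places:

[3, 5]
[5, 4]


Since M is real symmetric, both eigenvalues are real; they are the roots of det(λI − M) = λ² − (tr M) λ + det M.
tr M = 3 + 4 = 7.
det M = 3·4 − 5² = 12 − 25 = -13.
Characteristic polynomial: λ² − 7λ − 13 = 0.
Discriminant Δ = (tr M)² − 4·det M = 49 − (-52) = 101; √Δ = 10.049876.
λ = (tr M ± √Δ)/2 = (7 ± 10.049876)/2, giving (tr M − √Δ)/2 = -1.5249 and (tr M + √Δ)/2 = 8.5249.

Eigenvalues sorted in increasing order: [-1.5249, 8.5249].


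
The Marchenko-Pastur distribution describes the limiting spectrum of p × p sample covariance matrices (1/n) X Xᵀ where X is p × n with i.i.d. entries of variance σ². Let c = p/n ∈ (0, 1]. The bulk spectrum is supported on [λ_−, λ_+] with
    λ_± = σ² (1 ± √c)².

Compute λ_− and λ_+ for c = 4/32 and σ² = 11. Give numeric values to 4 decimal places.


c = 4/32 = 0.125000; √c = 0.353553.
λ_− = σ² (1 − √c)² = 11 · (1 − 0.353553)² = 11 · (0.646447)² = 4.596825.
λ_+ = σ² (1 + √c)² = 11 · (1 + 0.353553)² = 11 · (1.353553)² = 20.153175.

Rounded to 4 decimal places: λ_− ≈ 4.5968, λ_+ ≈ 20.1532.


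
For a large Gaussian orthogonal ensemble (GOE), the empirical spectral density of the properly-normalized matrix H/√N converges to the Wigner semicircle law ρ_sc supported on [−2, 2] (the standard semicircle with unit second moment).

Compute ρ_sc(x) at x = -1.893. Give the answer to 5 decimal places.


ρ_sc(x) = (1/(2π)) √(4 − x²). With x = -1.893:
  4 − x² = 4 − (-1.893)² = 4 − 3.583449 = 0.416551.
  √(4 − x²) = 0.645408.
  1/(2π) = 0.159155.
  ρ_sc(-1.893) = 0.159155 · 0.645408 = 0.102720.

Rounded to 5 decimal places: ρ_sc(-1.893) ≈ 0.10272.


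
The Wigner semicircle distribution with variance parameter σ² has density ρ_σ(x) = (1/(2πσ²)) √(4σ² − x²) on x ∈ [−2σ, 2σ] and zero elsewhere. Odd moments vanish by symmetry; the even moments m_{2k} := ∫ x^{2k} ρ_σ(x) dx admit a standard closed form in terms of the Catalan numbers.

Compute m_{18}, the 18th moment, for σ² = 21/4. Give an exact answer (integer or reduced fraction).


By the scaled semicircle moment identity, m_{2k} = σ^{2k} · C_k with k = 9.
C_9 = (1/(k+1)) · C(2k, k) = (1/10) · C(18, 9) = (1/10) · 48620 = 4862.
σ^{2k} = (σ²)^k = (21/4)^9 = 794280046581/262144.

Therefore m_{18} = σ^{18} · C_9 = (794280046581/262144) · 4862 = 1930894793238411/131072.


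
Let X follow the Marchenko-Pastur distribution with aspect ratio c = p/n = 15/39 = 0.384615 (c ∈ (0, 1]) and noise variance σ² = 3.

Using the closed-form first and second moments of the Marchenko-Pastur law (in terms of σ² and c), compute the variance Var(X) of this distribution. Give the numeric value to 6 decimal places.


Recall the MP moments m_1 = E[X] = σ² and m_2 = E[X²] = σ⁴ (1 + c).
m_1 = E[X] = σ² = 3, so m_1² = 9.
m_2 = E[X²] = σ⁴ (1 + c) = 9 · (1 + 0.384615) = 9 · 1.384615 = 12.461538.
(Note m_2 − m_1² simplifies to c · σ⁴ = 0.384615 · 9.)

Var(X) = m_2 − m_1² = 12.461538 − 9 = 3.461538.
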